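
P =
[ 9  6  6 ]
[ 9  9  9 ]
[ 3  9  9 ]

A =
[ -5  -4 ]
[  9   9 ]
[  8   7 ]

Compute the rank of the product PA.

2

First compute PA:
[[ 57,  60],
 [108, 108],
 [138, 132]]
Now row reduce the product.
R2 ← R2 − (36/19)·R1: [0, -108/19]
R3 ← R3 − (46/19)·R1: [0, -252/19]
R3 ← R3 − (7/3)·R2: [0, 0]
2 nonzero rows, so rank(PA) = 2.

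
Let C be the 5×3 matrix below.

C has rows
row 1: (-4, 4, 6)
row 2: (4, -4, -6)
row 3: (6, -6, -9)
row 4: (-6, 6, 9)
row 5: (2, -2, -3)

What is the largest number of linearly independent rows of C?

Row reduce to echelon form.
R2 ← R2 + R1: [0, 0, 0]
R3 ← R3 + (3/2)·R1: [0, 0, 0]
R4 ← R4 − (3/2)·R1: [0, 0, 0]
R5 ← R5 + (1/2)·R1: [0, 0, 0]
Echelon form has 1 nonzero row, so rank(C) = 1.
The rank gives the maximum number of linearly independent rows: 1.

1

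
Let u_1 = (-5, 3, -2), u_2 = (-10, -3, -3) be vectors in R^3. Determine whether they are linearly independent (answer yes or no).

yes

Form the matrix with these vectors as rows and row reduce.
R2 ← R2 − (2)·R1: [0, -9, 1]
2 nonzero rows, so the 2 vectors span a space of dimension 2.
Since 2 = 2, the vectors are linearly independent.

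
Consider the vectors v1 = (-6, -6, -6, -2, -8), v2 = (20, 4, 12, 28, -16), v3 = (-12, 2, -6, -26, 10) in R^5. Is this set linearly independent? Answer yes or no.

Form the matrix with these vectors as rows and row reduce.
R2 ← R2 + (10/3)·R1: [0, -16, -8, 64/3, -128/3]
R3 ← R3 − (2)·R1: [0, 14, 6, -22, 26]
R3 ← R3 + (7/8)·R2: [0, 0, -1, -10/3, -34/3]
3 nonzero rows, so the 3 vectors span a space of dimension 3.
Since 3 = 3, the vectors are linearly independent.

yes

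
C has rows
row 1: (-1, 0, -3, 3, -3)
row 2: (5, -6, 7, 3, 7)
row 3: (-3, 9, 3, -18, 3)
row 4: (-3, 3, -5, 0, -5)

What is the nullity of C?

Row reduce to echelon form.
R2 ← R2 + (5)·R1: [0, -6, -8, 18, -8]
R3 ← R3 − (3)·R1: [0, 9, 12, -27, 12]
R4 ← R4 − (3)·R1: [0, 3, 4, -9, 4]
R3 ← R3 + (3/2)·R2: [0, 0, 0, 0, 0]
R4 ← R4 + (1/2)·R2: [0, 0, 0, 0, 0]
2 nonzero rows, so rank(C) = 2.
C has 5 columns; by rank–nullity, nullity = 5 − 2 = 3.

3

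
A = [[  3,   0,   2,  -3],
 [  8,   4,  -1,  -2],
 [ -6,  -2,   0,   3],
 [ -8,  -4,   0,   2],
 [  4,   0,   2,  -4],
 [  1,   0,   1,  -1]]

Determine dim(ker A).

Row reduce to echelon form.
R2 ← R2 − (8/3)·R1: [0, 4, -19/3, 6]
R3 ← R3 + (2)·R1: [0, -2, 4, -3]
R4 ← R4 + (8/3)·R1: [0, -4, 16/3, -6]
R5 ← R5 − (4/3)·R1: [0, 0, -2/3, 0]
R6 ← R6 − (1/3)·R1: [0, 0, 1/3, 0]
R3 ← R3 + (1/2)·R2: [0, 0, 5/6, 0]
R4 ← R4 + R2: [0, 0, -1, 0]
R4 ← R4 + (6/5)·R3: [0, 0, 0, 0]
R5 ← R5 + (4/5)·R3: [0, 0, 0, 0]
R6 ← R6 − (2/5)·R3: [0, 0, 0, 0]
3 nonzero rows, so rank(A) = 3.
A has 4 columns; by rank–nullity, nullity = 4 − 3 = 1.

1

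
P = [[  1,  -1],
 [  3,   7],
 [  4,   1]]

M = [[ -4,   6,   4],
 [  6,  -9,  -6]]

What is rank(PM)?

1

First compute PM:
[[-10,  15,  10],
 [ 30, -45, -30],
 [-10,  15,  10]]
Now row reduce the product.
R2 ← R2 + (3)·R1: [0, 0, 0]
R3 ← R3 − R1: [0, 0, 0]
1 nonzero row, so rank(PM) = 1.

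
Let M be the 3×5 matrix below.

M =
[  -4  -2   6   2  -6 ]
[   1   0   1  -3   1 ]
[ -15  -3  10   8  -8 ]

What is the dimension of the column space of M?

Row reduce to echelon form.
R2 ← R2 + (1/4)·R1: [0, -1/2, 5/2, -5/2, -1/2]
R3 ← R3 − (15/4)·R1: [0, 9/2, -25/2, 1/2, 29/2]
R3 ← R3 + (9)·R2: [0, 0, 10, -22, 10]
Echelon form has 3 nonzero rows, so rank(M) = 3.
The column space has dimension equal to the rank: 3.

3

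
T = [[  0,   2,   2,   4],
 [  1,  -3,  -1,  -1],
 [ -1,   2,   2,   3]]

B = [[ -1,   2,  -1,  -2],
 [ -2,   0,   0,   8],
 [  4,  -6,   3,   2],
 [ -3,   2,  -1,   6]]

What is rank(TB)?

2

First compute TB:
[[ -8,  -4,   2,  44],
 [  4,   6,  -3, -34],
 [ -4,  -8,   4,  40]]
Now row reduce the product.
R2 ← R2 + (1/2)·R1: [0, 4, -2, -12]
R3 ← R3 − (1/2)·R1: [0, -6, 3, 18]
R3 ← R3 + (3/2)·R2: [0, 0, 0, 0]
2 nonzero rows, so rank(TB) = 2.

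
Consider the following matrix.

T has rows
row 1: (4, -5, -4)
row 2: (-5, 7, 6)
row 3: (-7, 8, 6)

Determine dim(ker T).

Row reduce to echelon form.
R2 ← R2 + (5/4)·R1: [0, 3/4, 1]
R3 ← R3 + (7/4)·R1: [0, -3/4, -1]
R3 ← R3 + R2: [0, 0, 0]
2 nonzero rows, so rank(T) = 2.
T has 3 columns; by rank–nullity, nullity = 3 − 2 = 1.

1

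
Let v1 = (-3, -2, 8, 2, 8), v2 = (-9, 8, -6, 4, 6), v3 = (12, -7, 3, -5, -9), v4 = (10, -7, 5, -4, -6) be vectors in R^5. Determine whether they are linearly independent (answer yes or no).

no

Form the matrix with these vectors as rows and row reduce.
R2 ← R2 − (3)·R1: [0, 14, -30, -2, -18]
R3 ← R3 + (4)·R1: [0, -15, 35, 3, 23]
R4 ← R4 + (10/3)·R1: [0, -41/3, 95/3, 8/3, 62/3]
R3 ← R3 + (15/14)·R2: [0, 0, 20/7, 6/7, 26/7]
R4 ← R4 + (41/42)·R2: [0, 0, 50/21, 5/7, 65/21]
R4 ← R4 − (5/6)·R3: [0, 0, 0, 0, 0]
3 nonzero rows, so the 4 vectors span a space of dimension 3.
Since 3 < 4, the vectors are linearly dependent.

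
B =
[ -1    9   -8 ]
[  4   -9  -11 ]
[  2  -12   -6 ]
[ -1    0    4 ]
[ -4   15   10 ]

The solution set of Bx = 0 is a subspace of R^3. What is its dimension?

0

Row reduce to echelon form.
R2 ← R2 + (4)·R1: [0, 27, -43]
R3 ← R3 + (2)·R1: [0, 6, -22]
R4 ← R4 − R1: [0, -9, 12]
R5 ← R5 − (4)·R1: [0, -21, 42]
R3 ← R3 − (2/9)·R2: [0, 0, -112/9]
R4 ← R4 + (1/3)·R2: [0, 0, -7/3]
R5 ← R5 + (7/9)·R2: [0, 0, 77/9]
R4 ← R4 − (3/16)·R3: [0, 0, 0]
R5 ← R5 + (11/16)·R3: [0, 0, 0]
3 nonzero rows, so rank(B) = 3.
B has 3 columns; by rank–nullity, nullity = 3 − 3 = 0.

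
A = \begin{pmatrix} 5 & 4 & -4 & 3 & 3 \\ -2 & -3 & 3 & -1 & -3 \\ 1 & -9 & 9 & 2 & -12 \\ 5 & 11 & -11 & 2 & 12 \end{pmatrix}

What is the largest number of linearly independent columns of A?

Row reduce to echelon form.
R2 ← R2 + (2/5)·R1: [0, -7/5, 7/5, 1/5, -9/5]
R3 ← R3 − (1/5)·R1: [0, -49/5, 49/5, 7/5, -63/5]
R4 ← R4 − R1: [0, 7, -7, -1, 9]
R3 ← R3 − (7)·R2: [0, 0, 0, 0, 0]
R4 ← R4 + (5)·R2: [0, 0, 0, 0, 0]
Echelon form has 2 nonzero rows, so rank(A) = 2.
The rank gives the maximum number of linearly independent columns: 2.

2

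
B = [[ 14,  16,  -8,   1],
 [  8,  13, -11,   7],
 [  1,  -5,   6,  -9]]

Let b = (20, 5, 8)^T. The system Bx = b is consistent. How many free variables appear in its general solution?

1

Row reduce the augmented matrix [B | b].
R2 ← R2 − (4/7)·R1: [0, 27/7, -45/7, 45/7, -45/7]
R3 ← R3 − (1/14)·R1: [0, -43/7, 46/7, -127/14, 46/7]
R3 ← R3 + (43/27)·R2: [0, 0, -11/3, 7/6, -11/3]
The echelon form has 3 nonzero rows, and every pivot lies in the first 4 columns, so rank(B) = rank([B|b]) = 3.
The system is consistent.
Free variables = (unknowns) − (rank) = 4 − 3 = 1.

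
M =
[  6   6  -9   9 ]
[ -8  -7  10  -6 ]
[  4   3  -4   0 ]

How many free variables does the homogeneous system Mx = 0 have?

2

Row reduce to echelon form.
R2 ← R2 + (4/3)·R1: [0, 1, -2, 6]
R3 ← R3 − (2/3)·R1: [0, -1, 2, -6]
R3 ← R3 + R2: [0, 0, 0, 0]
2 nonzero rows, so rank(M) = 2.
M has 4 columns; by rank–nullity, nullity = 4 − 2 = 2.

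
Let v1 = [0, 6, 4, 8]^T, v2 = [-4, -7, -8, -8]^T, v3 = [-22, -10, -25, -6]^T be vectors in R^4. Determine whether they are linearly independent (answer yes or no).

Form the matrix with these vectors as rows and row reduce.
Swap R1 ↔ R2
R3 ← R3 − (11/2)·R1: [0, 57/2, 19, 38]
R3 ← R3 − (19/4)·R2: [0, 0, 0, 0]
2 nonzero rows, so the 3 vectors span a space of dimension 2.
Since 2 < 3, the vectors are linearly dependent.

no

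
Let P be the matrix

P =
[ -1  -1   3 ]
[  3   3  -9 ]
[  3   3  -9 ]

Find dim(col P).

Row reduce to echelon form.
R2 ← R2 + (3)·R1: [0, 0, 0]
R3 ← R3 + (3)·R1: [0, 0, 0]
Echelon form has 1 nonzero row, so rank(P) = 1.
The column space has dimension equal to the rank: 1.

1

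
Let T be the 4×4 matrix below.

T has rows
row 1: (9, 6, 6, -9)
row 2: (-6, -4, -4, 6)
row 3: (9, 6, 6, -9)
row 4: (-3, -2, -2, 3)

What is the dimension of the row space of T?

1

Row reduce to echelon form.
R2 ← R2 + (2/3)·R1: [0, 0, 0, 0]
R3 ← R3 − R1: [0, 0, 0, 0]
R4 ← R4 + (1/3)·R1: [0, 0, 0, 0]
Echelon form has 1 nonzero row, so rank(T) = 1.
The row space has dimension equal to the rank: 1.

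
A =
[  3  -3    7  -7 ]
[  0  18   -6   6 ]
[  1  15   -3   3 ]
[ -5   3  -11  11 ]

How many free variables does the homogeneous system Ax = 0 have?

2

Row reduce to echelon form.
R3 ← R3 − (1/3)·R1: [0, 16, -16/3, 16/3]
R4 ← R4 + (5/3)·R1: [0, -2, 2/3, -2/3]
R3 ← R3 − (8/9)·R2: [0, 0, 0, 0]
R4 ← R4 + (1/9)·R2: [0, 0, 0, 0]
2 nonzero rows, so rank(A) = 2.
A has 4 columns; by rank–nullity, nullity = 4 − 2 = 2.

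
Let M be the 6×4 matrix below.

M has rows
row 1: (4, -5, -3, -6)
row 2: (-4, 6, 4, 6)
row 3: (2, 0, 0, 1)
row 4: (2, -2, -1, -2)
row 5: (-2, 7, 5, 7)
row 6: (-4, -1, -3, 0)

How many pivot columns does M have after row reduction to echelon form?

4

Row reduce to echelon form.
R2 ← R2 + R1: [0, 1, 1, 0]
R3 ← R3 − (1/2)·R1: [0, 5/2, 3/2, 4]
R4 ← R4 − (1/2)·R1: [0, 1/2, 1/2, 1]
R5 ← R5 + (1/2)·R1: [0, 9/2, 7/2, 4]
R6 ← R6 + R1: [0, -6, -6, -6]
R3 ← R3 − (5/2)·R2: [0, 0, -1, 4]
R4 ← R4 − (1/2)·R2: [0, 0, 0, 1]
R5 ← R5 − (9/2)·R2: [0, 0, -1, 4]
R6 ← R6 + (6)·R2: [0, 0, 0, -6]
R5 ← R5 − R3: [0, 0, 0, 0]
R6 ← R6 + (6)·R4: [0, 0, 0, 0]
Echelon form has 4 nonzero rows, so rank(M) = 4.
Each nonzero row contributes one pivot column: 4 pivot columns.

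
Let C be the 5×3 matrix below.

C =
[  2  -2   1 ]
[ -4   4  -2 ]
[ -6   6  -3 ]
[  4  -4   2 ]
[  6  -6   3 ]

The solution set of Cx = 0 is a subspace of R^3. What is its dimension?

Row reduce to echelon form.
R2 ← R2 + (2)·R1: [0, 0, 0]
R3 ← R3 + (3)·R1: [0, 0, 0]
R4 ← R4 − (2)·R1: [0, 0, 0]
R5 ← R5 − (3)·R1: [0, 0, 0]
1 nonzero row, so rank(C) = 1.
C has 3 columns; by rank–nullity, nullity = 3 − 1 = 2.

2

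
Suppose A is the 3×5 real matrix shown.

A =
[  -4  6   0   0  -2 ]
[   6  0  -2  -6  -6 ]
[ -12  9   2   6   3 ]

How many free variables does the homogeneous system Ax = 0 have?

Row reduce to echelon form.
R2 ← R2 + (3/2)·R1: [0, 9, -2, -6, -9]
R3 ← R3 − (3)·R1: [0, -9, 2, 6, 9]
R3 ← R3 + R2: [0, 0, 0, 0, 0]
2 nonzero rows, so rank(A) = 2.
A has 5 columns; by rank–nullity, nullity = 5 − 2 = 3.

3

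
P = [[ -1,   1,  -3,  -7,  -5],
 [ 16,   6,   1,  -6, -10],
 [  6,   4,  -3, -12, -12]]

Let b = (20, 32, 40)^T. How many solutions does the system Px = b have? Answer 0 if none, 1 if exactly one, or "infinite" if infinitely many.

infinite

Row reduce the augmented matrix [P | b].
R2 ← R2 + (16)·R1: [0, 22, -47, -118, -90, 352]
R3 ← R3 + (6)·R1: [0, 10, -21, -54, -42, 160]
R3 ← R3 − (5/11)·R2: [0, 0, 4/11, -4/11, -12/11, 0]
The echelon form has 3 nonzero rows, and every pivot lies in the first 5 columns, so rank(P) = rank([P|b]) = 3.
The system is consistent.
rank = 3 < 5 unknowns, so there are infinitely many solutions.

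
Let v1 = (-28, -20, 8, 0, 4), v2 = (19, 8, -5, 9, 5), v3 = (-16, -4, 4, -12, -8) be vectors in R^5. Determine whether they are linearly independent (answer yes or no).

Form the matrix with these vectors as rows and row reduce.
R2 ← R2 + (19/28)·R1: [0, -39/7, 3/7, 9, 54/7]
R3 ← R3 − (4/7)·R1: [0, 52/7, -4/7, -12, -72/7]
R3 ← R3 + (4/3)·R2: [0, 0, 0, 0, 0]
2 nonzero rows, so the 3 vectors span a space of dimension 2.
Since 2 < 3, the vectors are linearly dependent.

no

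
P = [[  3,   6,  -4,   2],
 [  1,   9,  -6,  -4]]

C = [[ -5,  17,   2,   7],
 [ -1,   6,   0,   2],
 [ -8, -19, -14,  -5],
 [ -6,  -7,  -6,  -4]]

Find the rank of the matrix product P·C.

2

First compute PC:
[[ -1, 149,  50,  45],
 [ 58, 213, 110,  71]]
Now row reduce the product.
R2 ← R2 + (58)·R1: [0, 8855, 3010, 2681]
2 nonzero rows, so rank(PC) = 2.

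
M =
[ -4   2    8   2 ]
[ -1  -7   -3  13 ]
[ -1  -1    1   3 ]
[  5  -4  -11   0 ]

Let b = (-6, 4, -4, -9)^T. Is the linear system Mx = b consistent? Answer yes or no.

Row reduce the augmented matrix [M | b].
R2 ← R2 − (1/4)·R1: [0, -15/2, -5, 25/2, 11/2]
R3 ← R3 − (1/4)·R1: [0, -3/2, -1, 5/2, -5/2]
R4 ← R4 + (5/4)·R1: [0, -3/2, -1, 5/2, -33/2]
R3 ← R3 − (1/5)·R2: [0, 0, 0, 0, -18/5]
R4 ← R4 − (1/5)·R2: [0, 0, 0, 0, -88/5]
R4 ← R4 − (44/9)·R3: [0, 0, 0, 0, 0]
The echelon form has 3 nonzero rows; the last pivot sits in the augmented column, so rank(M) = 2 but rank([M|b]) = 3.
Since the ranks differ, the system is inconsistent.

no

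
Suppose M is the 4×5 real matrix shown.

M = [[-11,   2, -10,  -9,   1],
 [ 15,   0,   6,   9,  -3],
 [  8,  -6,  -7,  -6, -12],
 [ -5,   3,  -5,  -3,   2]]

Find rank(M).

3

Row reduce to echelon form.
R2 ← R2 + (15/11)·R1: [0, 30/11, -84/11, -36/11, -18/11]
R3 ← R3 + (8/11)·R1: [0, -50/11, -157/11, -138/11, -124/11]
R4 ← R4 − (5/11)·R1: [0, 23/11, -5/11, 12/11, 17/11]
R3 ← R3 + (5/3)·R2: [0, 0, -27, -18, -14]
R4 ← R4 − (23/30)·R2: [0, 0, 27/5, 18/5, 14/5]
R4 ← R4 + (1/5)·R3: [0, 0, 0, 0, 0]
Echelon form has 3 nonzero rows, so rank(M) = 3.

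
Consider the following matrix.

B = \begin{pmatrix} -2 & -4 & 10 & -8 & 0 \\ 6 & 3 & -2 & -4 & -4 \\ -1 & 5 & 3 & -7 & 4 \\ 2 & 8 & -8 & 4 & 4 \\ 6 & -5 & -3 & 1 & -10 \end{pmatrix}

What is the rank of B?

Row reduce to echelon form.
R2 ← R2 + (3)·R1: [0, -9, 28, -28, -4]
R3 ← R3 − (1/2)·R1: [0, 7, -2, -3, 4]
R4 ← R4 + R1: [0, 4, 2, -4, 4]
R5 ← R5 + (3)·R1: [0, -17, 27, -23, -10]
R3 ← R3 + (7/9)·R2: [0, 0, 178/9, -223/9, 8/9]
R4 ← R4 + (4/9)·R2: [0, 0, 130/9, -148/9, 20/9]
R5 ← R5 − (17/9)·R2: [0, 0, -233/9, 269/9, -22/9]
R4 ← R4 − (65/89)·R3: [0, 0, 0, 147/89, 140/89]
R5 ← R5 + (233/178)·R3: [0, 0, 0, -453/178, -114/89]
R5 ← R5 + (151/98)·R4: [0, 0, 0, 0, 8/7]
Echelon form has 5 nonzero rows, so rank(B) = 5.

5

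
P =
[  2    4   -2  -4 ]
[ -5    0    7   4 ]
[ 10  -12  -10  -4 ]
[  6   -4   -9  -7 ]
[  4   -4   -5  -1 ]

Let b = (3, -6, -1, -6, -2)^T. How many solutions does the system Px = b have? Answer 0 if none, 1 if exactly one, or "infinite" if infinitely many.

0

Row reduce the augmented matrix [P | b].
R2 ← R2 + (5/2)·R1: [0, 10, 2, -6, 3/2]
R3 ← R3 − (5)·R1: [0, -32, 0, 16, -16]
R4 ← R4 − (3)·R1: [0, -16, -3, 5, -15]
R5 ← R5 − (2)·R1: [0, -12, -1, 7, -8]
R3 ← R3 + (16/5)·R2: [0, 0, 32/5, -16/5, -56/5]
R4 ← R4 + (8/5)·R2: [0, 0, 1/5, -23/5, -63/5]
R5 ← R5 + (6/5)·R2: [0, 0, 7/5, -1/5, -31/5]
R4 ← R4 − (1/32)·R3: [0, 0, 0, -9/2, -49/4]
R5 ← R5 − (7/32)·R3: [0, 0, 0, 1/2, -15/4]
R5 ← R5 + (1/9)·R4: [0, 0, 0, 0, -46/9]
The echelon form has 5 nonzero rows; the last pivot sits in the augmented column, so rank(P) = 4 but rank([P|b]) = 5.
Since the ranks differ, the system is inconsistent.
It has no solutions.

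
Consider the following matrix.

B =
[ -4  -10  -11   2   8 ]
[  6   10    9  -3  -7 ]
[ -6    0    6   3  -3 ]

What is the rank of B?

2

Row reduce to echelon form.
R2 ← R2 + (3/2)·R1: [0, -5, -15/2, 0, 5]
R3 ← R3 − (3/2)·R1: [0, 15, 45/2, 0, -15]
R3 ← R3 + (3)·R2: [0, 0, 0, 0, 0]
Echelon form has 2 nonzero rows, so rank(B) = 2.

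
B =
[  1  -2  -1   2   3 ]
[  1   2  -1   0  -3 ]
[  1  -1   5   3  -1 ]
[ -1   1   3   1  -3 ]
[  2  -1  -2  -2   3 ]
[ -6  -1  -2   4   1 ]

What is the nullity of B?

Row reduce to echelon form.
R2 ← R2 − R1: [0, 4, 0, -2, -6]
R3 ← R3 − R1: [0, 1, 6, 1, -4]
R4 ← R4 + R1: [0, -1, 2, 3, 0]
R5 ← R5 − (2)·R1: [0, 3, 0, -6, -3]
R6 ← R6 + (6)·R1: [0, -13, -8, 16, 19]
R3 ← R3 − (1/4)·R2: [0, 0, 6, 3/2, -5/2]
R4 ← R4 + (1/4)·R2: [0, 0, 2, 5/2, -3/2]
R5 ← R5 − (3/4)·R2: [0, 0, 0, -9/2, 3/2]
R6 ← R6 + (13/4)·R2: [0, 0, -8, 19/2, -1/2]
R4 ← R4 − (1/3)·R3: [0, 0, 0, 2, -2/3]
R6 ← R6 + (4/3)·R3: [0, 0, 0, 23/2, -23/6]
R5 ← R5 + (9/4)·R4: [0, 0, 0, 0, 0]
R6 ← R6 − (23/4)·R4: [0, 0, 0, 0, 0]
4 nonzero rows, so rank(B) = 4.
B has 5 columns; by rank–nullity, nullity = 5 − 4 = 1.

1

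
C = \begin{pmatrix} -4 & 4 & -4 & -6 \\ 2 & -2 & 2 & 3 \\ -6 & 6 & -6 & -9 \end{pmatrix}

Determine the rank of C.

Row reduce to echelon form.
R2 ← R2 + (1/2)·R1: [0, 0, 0, 0]
R3 ← R3 − (3/2)·R1: [0, 0, 0, 0]
Echelon form has 1 nonzero row, so rank(C) = 1.

1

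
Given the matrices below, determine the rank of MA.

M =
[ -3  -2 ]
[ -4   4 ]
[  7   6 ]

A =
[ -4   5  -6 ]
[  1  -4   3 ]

First compute MA:
[[ 10,  -7,  12],
 [ 20, -36,  36],
 [-22,  11, -24]]
Now row reduce the product.
R2 ← R2 − (2)·R1: [0, -22, 12]
R3 ← R3 + (11/5)·R1: [0, -22/5, 12/5]
R3 ← R3 − (1/5)·R2: [0, 0, 0]
2 nonzero rows, so rank(MA) = 2.

2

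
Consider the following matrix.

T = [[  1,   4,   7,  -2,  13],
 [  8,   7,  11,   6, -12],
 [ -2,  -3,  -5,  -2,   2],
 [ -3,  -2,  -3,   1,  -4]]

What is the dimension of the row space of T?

3

Row reduce to echelon form.
R2 ← R2 − (8)·R1: [0, -25, -45, 22, -116]
R3 ← R3 + (2)·R1: [0, 5, 9, -6, 28]
R4 ← R4 + (3)·R1: [0, 10, 18, -5, 35]
R3 ← R3 + (1/5)·R2: [0, 0, 0, -8/5, 24/5]
R4 ← R4 + (2/5)·R2: [0, 0, 0, 19/5, -57/5]
R4 ← R4 + (19/8)·R3: [0, 0, 0, 0, 0]
Echelon form has 3 nonzero rows, so rank(T) = 3.
The row space has dimension equal to the rank: 3.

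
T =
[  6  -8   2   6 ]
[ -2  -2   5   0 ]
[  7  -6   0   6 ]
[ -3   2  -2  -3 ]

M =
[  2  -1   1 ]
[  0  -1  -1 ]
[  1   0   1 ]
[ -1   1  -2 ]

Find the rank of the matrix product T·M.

First compute TM:
[[  8,   8,   4],
 [  1,   4,   5],
 [  8,   5,   1],
 [ -5,  -2,  -1]]
Now row reduce the product.
R2 ← R2 − (1/8)·R1: [0, 3, 9/2]
R3 ← R3 − R1: [0, -3, -3]
R4 ← R4 + (5/8)·R1: [0, 3, 3/2]
R3 ← R3 + R2: [0, 0, 3/2]
R4 ← R4 − R2: [0, 0, -3]
R4 ← R4 + (2)·R3: [0, 0, 0]
3 nonzero rows, so rank(TM) = 3.

3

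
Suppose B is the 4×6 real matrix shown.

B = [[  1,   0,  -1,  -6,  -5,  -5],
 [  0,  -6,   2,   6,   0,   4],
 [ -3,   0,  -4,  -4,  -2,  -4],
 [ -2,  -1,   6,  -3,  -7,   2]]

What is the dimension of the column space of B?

4

Row reduce to echelon form.
R3 ← R3 + (3)·R1: [0, 0, -7, -22, -17, -19]
R4 ← R4 + (2)·R1: [0, -1, 4, -15, -17, -8]
R4 ← R4 − (1/6)·R2: [0, 0, 11/3, -16, -17, -26/3]
R4 ← R4 + (11/21)·R3: [0, 0, 0, -578/21, -544/21, -391/21]
Echelon form has 4 nonzero rows, so rank(B) = 4.
The column space has dimension equal to the rank: 4.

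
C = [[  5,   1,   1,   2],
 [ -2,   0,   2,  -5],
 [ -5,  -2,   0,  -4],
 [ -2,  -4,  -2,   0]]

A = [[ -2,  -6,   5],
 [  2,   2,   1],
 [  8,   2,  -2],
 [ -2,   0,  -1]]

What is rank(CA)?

First compute CA:
[[ -4, -26,  22],
 [ 30,  16,  -9],
 [ 14,  26, -23],
 [-20,   0, -10]]
Now row reduce the product.
R2 ← R2 + (15/2)·R1: [0, -179, 156]
R3 ← R3 + (7/2)·R1: [0, -65, 54]
R4 ← R4 − (5)·R1: [0, 130, -120]
R3 ← R3 − (65/179)·R2: [0, 0, -474/179]
R4 ← R4 + (130/179)·R2: [0, 0, -1200/179]
R4 ← R4 − (200/79)·R3: [0, 0, 0]
3 nonzero rows, so rank(CA) = 3.

3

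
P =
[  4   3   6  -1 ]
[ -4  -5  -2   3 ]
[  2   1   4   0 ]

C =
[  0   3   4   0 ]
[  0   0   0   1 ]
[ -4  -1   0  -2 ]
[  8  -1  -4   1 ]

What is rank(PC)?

First compute PC:
[[-32,   7,  20, -10],
 [ 32, -13, -28,   2],
 [-16,   2,   8,  -7]]
Now row reduce the product.
R2 ← R2 + R1: [0, -6, -8, -8]
R3 ← R3 − (1/2)·R1: [0, -3/2, -2, -2]
R3 ← R3 − (1/4)·R2: [0, 0, 0, 0]
2 nonzero rows, so rank(PC) = 2.

2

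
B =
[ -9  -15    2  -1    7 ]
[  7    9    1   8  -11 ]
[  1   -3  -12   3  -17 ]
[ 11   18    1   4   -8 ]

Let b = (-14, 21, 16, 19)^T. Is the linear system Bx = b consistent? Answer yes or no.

yes

Row reduce the augmented matrix [B | b].
R2 ← R2 + (7/9)·R1: [0, -8/3, 23/9, 65/9, -50/9, 91/9]
R3 ← R3 + (1/9)·R1: [0, -14/3, -106/9, 26/9, -146/9, 130/9]
R4 ← R4 + (11/9)·R1: [0, -1/3, 31/9, 25/9, 5/9, 17/9]
R3 ← R3 − (7/4)·R2: [0, 0, -65/4, -39/4, -13/2, -13/4]
R4 ← R4 − (1/8)·R2: [0, 0, 25/8, 15/8, 5/4, 5/8]
R4 ← R4 + (5/26)·R3: [0, 0, 0, 0, 0, 0]
The echelon form has 3 nonzero rows, and every pivot lies in the first 5 columns, so rank(B) = rank([B|b]) = 3.
The system is consistent.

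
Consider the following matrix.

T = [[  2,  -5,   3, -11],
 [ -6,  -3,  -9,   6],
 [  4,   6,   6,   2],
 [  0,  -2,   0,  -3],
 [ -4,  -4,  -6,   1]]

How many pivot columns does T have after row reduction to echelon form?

Row reduce to echelon form.
R2 ← R2 + (3)·R1: [0, -18, 0, -27]
R3 ← R3 − (2)·R1: [0, 16, 0, 24]
R5 ← R5 + (2)·R1: [0, -14, 0, -21]
R3 ← R3 + (8/9)·R2: [0, 0, 0, 0]
R4 ← R4 − (1/9)·R2: [0, 0, 0, 0]
R5 ← R5 − (7/9)·R2: [0, 0, 0, 0]
Echelon form has 2 nonzero rows, so rank(T) = 2.
Each nonzero row contributes one pivot column: 2 pivot columns.

2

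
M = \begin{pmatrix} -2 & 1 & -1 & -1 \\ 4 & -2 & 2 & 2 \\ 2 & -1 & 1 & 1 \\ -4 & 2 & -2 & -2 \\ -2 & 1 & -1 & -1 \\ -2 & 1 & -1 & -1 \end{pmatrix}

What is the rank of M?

1

Row reduce to echelon form.
R2 ← R2 + (2)·R1: [0, 0, 0, 0]
R3 ← R3 + R1: [0, 0, 0, 0]
R4 ← R4 − (2)·R1: [0, 0, 0, 0]
R5 ← R5 − R1: [0, 0, 0, 0]
R6 ← R6 − R1: [0, 0, 0, 0]
Echelon form has 1 nonzero row, so rank(M) = 1.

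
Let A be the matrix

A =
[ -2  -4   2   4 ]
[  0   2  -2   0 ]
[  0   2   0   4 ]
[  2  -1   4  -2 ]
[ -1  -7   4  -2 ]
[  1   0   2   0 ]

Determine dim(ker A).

Row reduce to echelon form.
R4 ← R4 + R1: [0, -5, 6, 2]
R5 ← R5 − (1/2)·R1: [0, -5, 3, -4]
R6 ← R6 + (1/2)·R1: [0, -2, 3, 2]
R3 ← R3 − R2: [0, 0, 2, 4]
R4 ← R4 + (5/2)·R2: [0, 0, 1, 2]
R5 ← R5 + (5/2)·R2: [0, 0, -2, -4]
R6 ← R6 + R2: [0, 0, 1, 2]
R4 ← R4 − (1/2)·R3: [0, 0, 0, 0]
R5 ← R5 + R3: [0, 0, 0, 0]
R6 ← R6 − (1/2)·R3: [0, 0, 0, 0]
3 nonzero rows, so rank(A) = 3.
A has 4 columns; by rank–nullity, nullity = 4 − 3 = 1.

1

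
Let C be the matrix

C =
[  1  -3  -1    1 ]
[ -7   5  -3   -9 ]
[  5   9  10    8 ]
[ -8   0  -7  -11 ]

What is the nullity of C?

Row reduce to echelon form.
R2 ← R2 + (7)·R1: [0, -16, -10, -2]
R3 ← R3 − (5)·R1: [0, 24, 15, 3]
R4 ← R4 + (8)·R1: [0, -24, -15, -3]
R3 ← R3 + (3/2)·R2: [0, 0, 0, 0]
R4 ← R4 − (3/2)·R2: [0, 0, 0, 0]
2 nonzero rows, so rank(C) = 2.
C has 4 columns; by rank–nullity, nullity = 4 − 2 = 2.

2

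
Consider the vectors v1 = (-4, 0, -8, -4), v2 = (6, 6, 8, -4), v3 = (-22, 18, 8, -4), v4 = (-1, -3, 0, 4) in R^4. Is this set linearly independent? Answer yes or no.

no

Form the matrix with these vectors as rows and row reduce.
R2 ← R2 + (3/2)·R1: [0, 6, -4, -10]
R3 ← R3 − (11/2)·R1: [0, 18, 52, 18]
R4 ← R4 − (1/4)·R1: [0, -3, 2, 5]
R3 ← R3 − (3)·R2: [0, 0, 64, 48]
R4 ← R4 + (1/2)·R2: [0, 0, 0, 0]
3 nonzero rows, so the 4 vectors span a space of dimension 3.
Since 3 < 4, the vectors are linearly dependent.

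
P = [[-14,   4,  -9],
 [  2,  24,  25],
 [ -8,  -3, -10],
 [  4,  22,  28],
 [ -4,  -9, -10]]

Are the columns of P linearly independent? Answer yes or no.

Row reduce P to echelon form.
R2 ← R2 + (1/7)·R1: [0, 172/7, 166/7]
R3 ← R3 − (4/7)·R1: [0, -37/7, -34/7]
R4 ← R4 + (2/7)·R1: [0, 162/7, 178/7]
R5 ← R5 − (2/7)·R1: [0, -71/7, -52/7]
R3 ← R3 + (37/172)·R2: [0, 0, 21/86]
R4 ← R4 − (81/86)·R2: [0, 0, 133/43]
R5 ← R5 + (71/172)·R2: [0, 0, 203/86]
R4 ← R4 − (38/3)·R3: [0, 0, 0]
R5 ← R5 − (29/3)·R3: [0, 0, 0]
3 pivots among 3 columns.
Every column is a pivot column, so the columns are linearly independent.

yes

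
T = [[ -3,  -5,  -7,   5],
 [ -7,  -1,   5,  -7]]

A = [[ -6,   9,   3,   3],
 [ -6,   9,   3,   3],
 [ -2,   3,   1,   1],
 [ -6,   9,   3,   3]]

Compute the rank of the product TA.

1

First compute TA:
[[ 32, -48, -16, -16],
 [ 80, -120, -40, -40]]
Now row reduce the product.
R2 ← R2 − (5/2)·R1: [0, 0, 0, 0]
1 nonzero row, so rank(TA) = 1.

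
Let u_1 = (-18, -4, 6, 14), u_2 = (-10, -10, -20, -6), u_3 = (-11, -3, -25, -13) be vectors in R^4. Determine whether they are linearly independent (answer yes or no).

yes

Form the matrix with these vectors as rows and row reduce.
R2 ← R2 − (5/9)·R1: [0, -70/9, -70/3, -124/9]
R3 ← R3 − (11/18)·R1: [0, -5/9, -86/3, -194/9]
R3 ← R3 − (1/14)·R2: [0, 0, -27, -144/7]
3 nonzero rows, so the 3 vectors span a space of dimension 3.
Since 3 = 3, the vectors are linearly independent.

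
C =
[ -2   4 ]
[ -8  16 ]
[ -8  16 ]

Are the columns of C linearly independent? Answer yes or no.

Row reduce C to echelon form.
R2 ← R2 − (4)·R1: [0, 0]
R3 ← R3 − (4)·R1: [0, 0]
1 pivot among 2 columns.
Only 1 < 2 pivot columns, so the columns are linearly dependent.

no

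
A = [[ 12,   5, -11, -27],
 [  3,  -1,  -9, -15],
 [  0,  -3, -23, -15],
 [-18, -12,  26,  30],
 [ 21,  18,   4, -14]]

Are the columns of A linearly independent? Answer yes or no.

Row reduce A to echelon form.
R2 ← R2 − (1/4)·R1: [0, -9/4, -25/4, -33/4]
R4 ← R4 + (3/2)·R1: [0, -9/2, 19/2, -21/2]
R5 ← R5 − (7/4)·R1: [0, 37/4, 93/4, 133/4]
R3 ← R3 − (4/3)·R2: [0, 0, -44/3, -4]
R4 ← R4 − (2)·R2: [0, 0, 22, 6]
R5 ← R5 + (37/9)·R2: [0, 0, -22/9, -2/3]
R4 ← R4 + (3/2)·R3: [0, 0, 0, 0]
R5 ← R5 − (1/6)·R3: [0, 0, 0, 0]
3 pivots among 4 columns.
Only 3 < 4 pivot columns, so the columns are linearly dependent.

no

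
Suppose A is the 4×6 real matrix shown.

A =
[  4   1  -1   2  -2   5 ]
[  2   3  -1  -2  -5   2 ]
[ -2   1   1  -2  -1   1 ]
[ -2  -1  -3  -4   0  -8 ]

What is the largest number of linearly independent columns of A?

4

Row reduce to echelon form.
R2 ← R2 − (1/2)·R1: [0, 5/2, -1/2, -3, -4, -1/2]
R3 ← R3 + (1/2)·R1: [0, 3/2, 1/2, -1, -2, 7/2]
R4 ← R4 + (1/2)·R1: [0, -1/2, -7/2, -3, -1, -11/2]
R3 ← R3 − (3/5)·R2: [0, 0, 4/5, 4/5, 2/5, 19/5]
R4 ← R4 + (1/5)·R2: [0, 0, -18/5, -18/5, -9/5, -28/5]
R4 ← R4 + (9/2)·R3: [0, 0, 0, 0, 0, 23/2]
Echelon form has 4 nonzero rows, so rank(A) = 4.
The rank gives the maximum number of linearly independent columns: 4.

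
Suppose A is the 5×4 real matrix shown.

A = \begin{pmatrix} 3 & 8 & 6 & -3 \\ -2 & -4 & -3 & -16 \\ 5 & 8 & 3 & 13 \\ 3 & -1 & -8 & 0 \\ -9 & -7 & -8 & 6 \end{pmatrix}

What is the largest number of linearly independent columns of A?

Row reduce to echelon form.
R2 ← R2 + (2/3)·R1: [0, 4/3, 1, -18]
R3 ← R3 − (5/3)·R1: [0, -16/3, -7, 18]
R4 ← R4 − R1: [0, -9, -14, 3]
R5 ← R5 + (3)·R1: [0, 17, 10, -3]
R3 ← R3 + (4)·R2: [0, 0, -3, -54]
R4 ← R4 + (27/4)·R2: [0, 0, -29/4, -237/2]
R5 ← R5 − (51/4)·R2: [0, 0, -11/4, 453/2]
R4 ← R4 − (29/12)·R3: [0, 0, 0, 12]
R5 ← R5 − (11/12)·R3: [0, 0, 0, 276]
R5 ← R5 − (23)·R4: [0, 0, 0, 0]
Echelon form has 4 nonzero rows, so rank(A) = 4.
The rank gives the maximum number of linearly independent columns: 4.

4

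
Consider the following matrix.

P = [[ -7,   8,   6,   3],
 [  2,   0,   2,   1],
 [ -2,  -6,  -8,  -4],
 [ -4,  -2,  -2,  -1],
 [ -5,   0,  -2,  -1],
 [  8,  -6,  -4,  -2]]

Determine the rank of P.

Row reduce to echelon form.
R2 ← R2 + (2/7)·R1: [0, 16/7, 26/7, 13/7]
R3 ← R3 − (2/7)·R1: [0, -58/7, -68/7, -34/7]
R4 ← R4 − (4/7)·R1: [0, -46/7, -38/7, -19/7]
R5 ← R5 − (5/7)·R1: [0, -40/7, -44/7, -22/7]
R6 ← R6 + (8/7)·R1: [0, 22/7, 20/7, 10/7]
R3 ← R3 + (29/8)·R2: [0, 0, 15/4, 15/8]
R4 ← R4 + (23/8)·R2: [0, 0, 21/4, 21/8]
R5 ← R5 + (5/2)·R2: [0, 0, 3, 3/2]
R6 ← R6 − (11/8)·R2: [0, 0, -9/4, -9/8]
R4 ← R4 − (7/5)·R3: [0, 0, 0, 0]
R5 ← R5 − (4/5)·R3: [0, 0, 0, 0]
R6 ← R6 + (3/5)·R3: [0, 0, 0, 0]
Echelon form has 3 nonzero rows, so rank(P) = 3.

3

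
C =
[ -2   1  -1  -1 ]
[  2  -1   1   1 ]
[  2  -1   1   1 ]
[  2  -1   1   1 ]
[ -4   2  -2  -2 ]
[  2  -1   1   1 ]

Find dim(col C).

Row reduce to echelon form.
R2 ← R2 + R1: [0, 0, 0, 0]
R3 ← R3 + R1: [0, 0, 0, 0]
R4 ← R4 + R1: [0, 0, 0, 0]
R5 ← R5 − (2)·R1: [0, 0, 0, 0]
R6 ← R6 + R1: [0, 0, 0, 0]
Echelon form has 1 nonzero row, so rank(C) = 1.
The column space has dimension equal to the rank: 1.

1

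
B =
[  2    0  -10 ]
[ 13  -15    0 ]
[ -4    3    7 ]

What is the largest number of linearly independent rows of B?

Row reduce to echelon form.
R2 ← R2 − (13/2)·R1: [0, -15, 65]
R3 ← R3 + (2)·R1: [0, 3, -13]
R3 ← R3 + (1/5)·R2: [0, 0, 0]
Echelon form has 2 nonzero rows, so rank(B) = 2.
The rank gives the maximum number of linearly independent rows: 2.

2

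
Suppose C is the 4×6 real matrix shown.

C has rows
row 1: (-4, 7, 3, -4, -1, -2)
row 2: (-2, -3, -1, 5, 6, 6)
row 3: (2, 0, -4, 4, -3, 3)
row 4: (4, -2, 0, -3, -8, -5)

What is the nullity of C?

Row reduce to echelon form.
R2 ← R2 − (1/2)·R1: [0, -13/2, -5/2, 7, 13/2, 7]
R3 ← R3 + (1/2)·R1: [0, 7/2, -5/2, 2, -7/2, 2]
R4 ← R4 + R1: [0, 5, 3, -7, -9, -7]
R3 ← R3 + (7/13)·R2: [0, 0, -50/13, 75/13, 0, 75/13]
R4 ← R4 + (10/13)·R2: [0, 0, 14/13, -21/13, -4, -21/13]
R4 ← R4 + (7/25)·R3: [0, 0, 0, 0, -4, 0]
4 nonzero rows, so rank(C) = 4.
C has 6 columns; by rank–nullity, nullity = 6 − 4 = 2.

2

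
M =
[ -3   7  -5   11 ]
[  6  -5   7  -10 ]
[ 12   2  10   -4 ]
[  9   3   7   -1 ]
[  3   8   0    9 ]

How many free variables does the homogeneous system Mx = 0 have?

Row reduce to echelon form.
R2 ← R2 + (2)·R1: [0, 9, -3, 12]
R3 ← R3 + (4)·R1: [0, 30, -10, 40]
R4 ← R4 + (3)·R1: [0, 24, -8, 32]
R5 ← R5 + R1: [0, 15, -5, 20]
R3 ← R3 − (10/3)·R2: [0, 0, 0, 0]
R4 ← R4 − (8/3)·R2: [0, 0, 0, 0]
R5 ← R5 − (5/3)·R2: [0, 0, 0, 0]
2 nonzero rows, so rank(M) = 2.
M has 4 columns; by rank–nullity, nullity = 4 − 2 = 2.

2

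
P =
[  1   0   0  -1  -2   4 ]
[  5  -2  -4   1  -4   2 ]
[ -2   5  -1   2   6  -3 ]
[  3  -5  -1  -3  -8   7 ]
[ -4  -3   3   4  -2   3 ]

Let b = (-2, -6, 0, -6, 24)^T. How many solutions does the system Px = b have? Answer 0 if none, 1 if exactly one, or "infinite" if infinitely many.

infinite

Row reduce the augmented matrix [P | b].
R2 ← R2 − (5)·R1: [0, -2, -4, 6, 6, -18, 4]
R3 ← R3 + (2)·R1: [0, 5, -1, 0, 2, 5, -4]
R4 ← R4 − (3)·R1: [0, -5, -1, 0, -2, -5, 0]
R5 ← R5 + (4)·R1: [0, -3, 3, 0, -10, 19, 16]
R3 ← R3 + (5/2)·R2: [0, 0, -11, 15, 17, -40, 6]
R4 ← R4 − (5/2)·R2: [0, 0, 9, -15, -17, 40, -10]
R5 ← R5 − (3/2)·R2: [0, 0, 9, -9, -19, 46, 10]
R4 ← R4 + (9/11)·R3: [0, 0, 0, -30/11, -34/11, 80/11, -56/11]
R5 ← R5 + (9/11)·R3: [0, 0, 0, 36/11, -56/11, 146/11, 164/11]
R5 ← R5 + (6/5)·R4: [0, 0, 0, 0, -44/5, 22, 44/5]
The echelon form has 5 nonzero rows, and every pivot lies in the first 6 columns, so rank(P) = rank([P|b]) = 5.
The system is consistent.
rank = 5 < 6 unknowns, so there are infinitely many solutions.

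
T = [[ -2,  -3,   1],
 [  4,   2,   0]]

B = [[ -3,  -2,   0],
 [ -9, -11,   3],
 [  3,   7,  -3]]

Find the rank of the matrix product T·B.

First compute TB:
[[ 36,  44, -12],
 [-30, -30,   6]]
Now row reduce the product.
R2 ← R2 + (5/6)·R1: [0, 20/3, -4]
2 nonzero rows, so rank(TB) = 2.

2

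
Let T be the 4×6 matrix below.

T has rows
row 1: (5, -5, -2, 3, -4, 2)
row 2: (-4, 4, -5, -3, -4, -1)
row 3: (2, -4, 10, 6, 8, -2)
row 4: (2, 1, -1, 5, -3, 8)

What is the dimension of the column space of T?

Row reduce to echelon form.
R2 ← R2 + (4/5)·R1: [0, 0, -33/5, -3/5, -36/5, 3/5]
R3 ← R3 − (2/5)·R1: [0, -2, 54/5, 24/5, 48/5, -14/5]
R4 ← R4 − (2/5)·R1: [0, 3, -1/5, 19/5, -7/5, 36/5]
Swap R2 ↔ R3
R4 ← R4 + (3/2)·R2: [0, 0, 16, 11, 13, 3]
R4 ← R4 + (80/33)·R3: [0, 0, 0, 105/11, -49/11, 49/11]
Echelon form has 4 nonzero rows, so rank(T) = 4.
The column space has dimension equal to the rank: 4.

4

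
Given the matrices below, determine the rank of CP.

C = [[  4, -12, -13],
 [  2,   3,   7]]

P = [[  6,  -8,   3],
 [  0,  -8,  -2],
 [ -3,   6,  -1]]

First compute CP:
[[ 63, -14,  49],
 [ -9,   2,  -7]]
Now row reduce the product.
R2 ← R2 + (1/7)·R1: [0, 0, 0]
1 nonzero row, so rank(CP) = 1.

1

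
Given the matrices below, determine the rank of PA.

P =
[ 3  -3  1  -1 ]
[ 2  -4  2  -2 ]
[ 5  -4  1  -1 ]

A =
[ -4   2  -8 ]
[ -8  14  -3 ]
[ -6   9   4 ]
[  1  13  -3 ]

2

First compute PA:
[[  5, -40,  -8],
 [ 10, -60,  10],
 [  5, -50, -21]]
Now row reduce the product.
R2 ← R2 − (2)·R1: [0, 20, 26]
R3 ← R3 − R1: [0, -10, -13]
R3 ← R3 + (1/2)·R2: [0, 0, 0]
2 nonzero rows, so rank(PA) = 2.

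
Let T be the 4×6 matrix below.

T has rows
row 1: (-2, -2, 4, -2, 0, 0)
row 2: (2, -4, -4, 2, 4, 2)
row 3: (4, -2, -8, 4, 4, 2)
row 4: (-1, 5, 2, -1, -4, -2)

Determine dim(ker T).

4

Row reduce to echelon form.
R2 ← R2 + R1: [0, -6, 0, 0, 4, 2]
R3 ← R3 + (2)·R1: [0, -6, 0, 0, 4, 2]
R4 ← R4 − (1/2)·R1: [0, 6, 0, 0, -4, -2]
R3 ← R3 − R2: [0, 0, 0, 0, 0, 0]
R4 ← R4 + R2: [0, 0, 0, 0, 0, 0]
2 nonzero rows, so rank(T) = 2.
T has 6 columns; by rank–nullity, nullity = 6 − 2 = 4.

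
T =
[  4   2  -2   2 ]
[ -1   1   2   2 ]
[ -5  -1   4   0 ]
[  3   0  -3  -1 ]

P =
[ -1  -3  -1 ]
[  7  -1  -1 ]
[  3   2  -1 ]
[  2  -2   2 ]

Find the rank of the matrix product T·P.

First compute TP:
[[  8, -22,   0],
 [ 18,   2,   2],
 [ 10,  24,   2],
 [-14, -13,  -2]]
Now row reduce the product.
R2 ← R2 − (9/4)·R1: [0, 103/2, 2]
R3 ← R3 − (5/4)·R1: [0, 103/2, 2]
R4 ← R4 + (7/4)·R1: [0, -103/2, -2]
R3 ← R3 − R2: [0, 0, 0]
R4 ← R4 + R2: [0, 0, 0]
2 nonzero rows, so rank(TP) = 2.

2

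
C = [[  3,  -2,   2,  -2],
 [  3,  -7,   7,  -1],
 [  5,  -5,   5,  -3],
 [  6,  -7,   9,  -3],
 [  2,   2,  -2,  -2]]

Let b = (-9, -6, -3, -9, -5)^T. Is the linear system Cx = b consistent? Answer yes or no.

Row reduce the augmented matrix [C | b].
R2 ← R2 − R1: [0, -5, 5, 1, 3]
R3 ← R3 − (5/3)·R1: [0, -5/3, 5/3, 1/3, 12]
R4 ← R4 − (2)·R1: [0, -3, 5, 1, 9]
R5 ← R5 − (2/3)·R1: [0, 10/3, -10/3, -2/3, 1]
R3 ← R3 − (1/3)·R2: [0, 0, 0, 0, 11]
R4 ← R4 − (3/5)·R2: [0, 0, 2, 2/5, 36/5]
R5 ← R5 + (2/3)·R2: [0, 0, 0, 0, 3]
Swap R3 ↔ R4
R5 ← R5 − (3/11)·R4: [0, 0, 0, 0, 0]
The echelon form has 4 nonzero rows; the last pivot sits in the augmented column, so rank(C) = 3 but rank([C|b]) = 4.
Since the ranks differ, the system is inconsistent.

no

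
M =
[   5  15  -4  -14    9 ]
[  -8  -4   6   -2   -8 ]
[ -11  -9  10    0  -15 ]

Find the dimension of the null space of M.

2

Row reduce to echelon form.
R2 ← R2 + (8/5)·R1: [0, 20, -2/5, -122/5, 32/5]
R3 ← R3 + (11/5)·R1: [0, 24, 6/5, -154/5, 24/5]
R3 ← R3 − (6/5)·R2: [0, 0, 42/25, -38/25, -72/25]
3 nonzero rows, so rank(M) = 3.
M has 5 columns; by rank–nullity, nullity = 5 − 3 = 2.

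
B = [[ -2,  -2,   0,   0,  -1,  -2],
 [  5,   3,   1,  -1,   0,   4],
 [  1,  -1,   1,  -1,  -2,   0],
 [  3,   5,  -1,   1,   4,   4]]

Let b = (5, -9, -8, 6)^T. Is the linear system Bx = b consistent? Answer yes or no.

Row reduce the augmented matrix [B | b].
R2 ← R2 + (5/2)·R1: [0, -2, 1, -1, -5/2, -1, 7/2]
R3 ← R3 + (1/2)·R1: [0, -2, 1, -1, -5/2, -1, -11/2]
R4 ← R4 + (3/2)·R1: [0, 2, -1, 1, 5/2, 1, 27/2]
R3 ← R3 − R2: [0, 0, 0, 0, 0, 0, -9]
R4 ← R4 + R2: [0, 0, 0, 0, 0, 0, 17]
R4 ← R4 + (17/9)·R3: [0, 0, 0, 0, 0, 0, 0]
The echelon form has 3 nonzero rows; the last pivot sits in the augmented column, so rank(B) = 2 but rank([B|b]) = 3.
Since the ranks differ, the system is inconsistent.

no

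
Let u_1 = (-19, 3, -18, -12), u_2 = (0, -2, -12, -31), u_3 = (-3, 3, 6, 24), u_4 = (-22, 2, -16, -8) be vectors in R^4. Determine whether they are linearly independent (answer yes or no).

Form the matrix with these vectors as rows and row reduce.
R3 ← R3 − (3/19)·R1: [0, 48/19, 168/19, 492/19]
R4 ← R4 − (22/19)·R1: [0, -28/19, 92/19, 112/19]
R3 ← R3 + (24/19)·R2: [0, 0, -120/19, -252/19]
R4 ← R4 − (14/19)·R2: [0, 0, 260/19, 546/19]
R4 ← R4 + (13/6)·R3: [0, 0, 0, 0]
3 nonzero rows, so the 4 vectors span a space of dimension 3.
Since 3 < 4, the vectors are linearly dependent.

no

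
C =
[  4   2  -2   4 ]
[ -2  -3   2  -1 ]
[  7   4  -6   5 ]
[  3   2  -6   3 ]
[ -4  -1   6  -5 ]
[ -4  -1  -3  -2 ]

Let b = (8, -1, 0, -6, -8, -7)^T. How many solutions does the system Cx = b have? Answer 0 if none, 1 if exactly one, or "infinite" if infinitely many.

0

Row reduce the augmented matrix [C | b].
R2 ← R2 + (1/2)·R1: [0, -2, 1, 1, 3]
R3 ← R3 − (7/4)·R1: [0, 1/2, -5/2, -2, -14]
R4 ← R4 − (3/4)·R1: [0, 1/2, -9/2, 0, -12]
R5 ← R5 + R1: [0, 1, 4, -1, 0]
R6 ← R6 + R1: [0, 1, -5, 2, 1]
R3 ← R3 + (1/4)·R2: [0, 0, -9/4, -7/4, -53/4]
R4 ← R4 + (1/4)·R2: [0, 0, -17/4, 1/4, -45/4]
R5 ← R5 + (1/2)·R2: [0, 0, 9/2, -1/2, 3/2]
R6 ← R6 + (1/2)·R2: [0, 0, -9/2, 5/2, 5/2]
R4 ← R4 − (17/9)·R3: [0, 0, 0, 32/9, 124/9]
R5 ← R5 + (2)·R3: [0, 0, 0, -4, -25]
R6 ← R6 − (2)·R3: [0, 0, 0, 6, 29]
R5 ← R5 + (9/8)·R4: [0, 0, 0, 0, -19/2]
R6 ← R6 − (27/16)·R4: [0, 0, 0, 0, 23/4]
R6 ← R6 + (23/38)·R5: [0, 0, 0, 0, 0]
The echelon form has 5 nonzero rows; the last pivot sits in the augmented column, so rank(C) = 4 but rank([C|b]) = 5.
Since the ranks differ, the system is inconsistent.
It has no solutions.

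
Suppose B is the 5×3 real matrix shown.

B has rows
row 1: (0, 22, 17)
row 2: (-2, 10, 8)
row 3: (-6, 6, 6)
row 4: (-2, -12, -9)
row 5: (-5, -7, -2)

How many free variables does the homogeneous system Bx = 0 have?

0

Row reduce to echelon form.
Swap R1 ↔ R2
R3 ← R3 − (3)·R1: [0, -24, -18]
R4 ← R4 − R1: [0, -22, -17]
R5 ← R5 − (5/2)·R1: [0, -32, -22]
R3 ← R3 + (12/11)·R2: [0, 0, 6/11]
R4 ← R4 + R2: [0, 0, 0]
R5 ← R5 + (16/11)·R2: [0, 0, 30/11]
R5 ← R5 − (5)·R3: [0, 0, 0]
3 nonzero rows, so rank(B) = 3.
B has 3 columns; by rank–nullity, nullity = 3 − 3 = 0.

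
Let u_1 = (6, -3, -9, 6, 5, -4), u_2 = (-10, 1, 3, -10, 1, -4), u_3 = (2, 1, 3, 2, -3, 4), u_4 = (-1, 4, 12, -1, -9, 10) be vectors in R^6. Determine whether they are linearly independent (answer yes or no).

Form the matrix with these vectors as rows and row reduce.
R2 ← R2 + (5/3)·R1: [0, -4, -12, 0, 28/3, -32/3]
R3 ← R3 − (1/3)·R1: [0, 2, 6, 0, -14/3, 16/3]
R4 ← R4 + (1/6)·R1: [0, 7/2, 21/2, 0, -49/6, 28/3]
R3 ← R3 + (1/2)·R2: [0, 0, 0, 0, 0, 0]
R4 ← R4 + (7/8)·R2: [0, 0, 0, 0, 0, 0]
2 nonzero rows, so the 4 vectors span a space of dimension 2.
Since 2 < 4, the vectors are linearly dependent.

no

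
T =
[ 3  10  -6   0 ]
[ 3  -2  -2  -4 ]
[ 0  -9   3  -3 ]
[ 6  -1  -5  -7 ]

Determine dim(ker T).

Row reduce to echelon form.
R2 ← R2 − R1: [0, -12, 4, -4]
R4 ← R4 − (2)·R1: [0, -21, 7, -7]
R3 ← R3 − (3/4)·R2: [0, 0, 0, 0]
R4 ← R4 − (7/4)·R2: [0, 0, 0, 0]
2 nonzero rows, so rank(T) = 2.
T has 4 columns; by rank–nullity, nullity = 4 − 2 = 2.

2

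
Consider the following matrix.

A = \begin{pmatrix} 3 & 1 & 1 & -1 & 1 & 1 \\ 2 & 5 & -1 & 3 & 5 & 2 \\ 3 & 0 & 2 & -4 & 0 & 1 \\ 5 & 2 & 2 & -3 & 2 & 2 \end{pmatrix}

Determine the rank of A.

Row reduce to echelon form.
R2 ← R2 − (2/3)·R1: [0, 13/3, -5/3, 11/3, 13/3, 4/3]
R3 ← R3 − R1: [0, -1, 1, -3, -1, 0]
R4 ← R4 − (5/3)·R1: [0, 1/3, 1/3, -4/3, 1/3, 1/3]
R3 ← R3 + (3/13)·R2: [0, 0, 8/13, -28/13, 0, 4/13]
R4 ← R4 − (1/13)·R2: [0, 0, 6/13, -21/13, 0, 3/13]
R4 ← R4 − (3/4)·R3: [0, 0, 0, 0, 0, 0]
Echelon form has 3 nonzero rows, so rank(A) = 3.

3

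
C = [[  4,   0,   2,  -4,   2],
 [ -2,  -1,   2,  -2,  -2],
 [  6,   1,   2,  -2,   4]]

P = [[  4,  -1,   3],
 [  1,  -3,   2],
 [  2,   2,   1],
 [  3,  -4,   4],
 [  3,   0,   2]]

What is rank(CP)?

3

First compute CP:
[[ 14,  16,   2],
 [-17,  17, -18],
 [ 35,   3,  22]]
Now row reduce the product.
R2 ← R2 + (17/14)·R1: [0, 255/7, -109/7]
R3 ← R3 − (5/2)·R1: [0, -37, 17]
R3 ← R3 + (259/255)·R2: [0, 0, 302/255]
3 nonzero rows, so rank(CP) = 3.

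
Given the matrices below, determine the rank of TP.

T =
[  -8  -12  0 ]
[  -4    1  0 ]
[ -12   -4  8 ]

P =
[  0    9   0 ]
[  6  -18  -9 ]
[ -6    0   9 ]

First compute TP:
[[-72, 144, 108],
 [  6, -54,  -9],
 [-72, -36, 108]]
Now row reduce the product.
R2 ← R2 + (1/12)·R1: [0, -42, 0]
R3 ← R3 − R1: [0, -180, 0]
R3 ← R3 − (30/7)·R2: [0, 0, 0]
2 nonzero rows, so rank(TP) = 2.

2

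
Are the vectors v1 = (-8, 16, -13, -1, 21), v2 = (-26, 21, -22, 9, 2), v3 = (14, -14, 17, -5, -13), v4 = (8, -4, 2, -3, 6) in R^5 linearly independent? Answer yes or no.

Form the matrix with these vectors as rows and row reduce.
R2 ← R2 − (13/4)·R1: [0, -31, 81/4, 49/4, -265/4]
R3 ← R3 + (7/4)·R1: [0, 14, -23/4, -27/4, 95/4]
R4 ← R4 + R1: [0, 12, -11, -4, 27]
R3 ← R3 + (14/31)·R2: [0, 0, 421/124, -151/124, -765/124]
R4 ← R4 + (12/31)·R2: [0, 0, -98/31, 23/31, 42/31]
R4 ← R4 + (392/421)·R3: [0, 0, 0, -165/421, -1848/421]
4 nonzero rows, so the 4 vectors span a space of dimension 4.
Since 4 = 4, the vectors are linearly independent.

yes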